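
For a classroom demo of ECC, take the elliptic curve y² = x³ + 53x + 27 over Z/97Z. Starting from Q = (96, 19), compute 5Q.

Double-and-add on 5 = (101)₂. Start with Q = (96, 19) for the leading 1-bit.
double: tangent at (96, 19): λ = (3·96² + 53)/(2·19) ≡ 56/38. 38⁻¹ ≡ 23 (mod 97) since 38·23 = 874 ≡ 1, so λ ≡ 56·23 ≡ 27.
  x = λ² - 96 - 96 = 729 - 192 ≡ 52; y = λ·(96 - 52) - 19 ≡ 5. → (52, 5)
double: tangent at (52, 5): λ = (3·52² + 53)/(2·5) ≡ 17/10. 10⁻¹ ≡ 68 (mod 97), so λ ≡ 17·68 ≡ 89.
  x = λ² - 52 - 52 = 7921 - 104 ≡ 57; y = λ·(52 - 57) - 5 ≡ 35. → (57, 35)
add Q: (57, 35) + (96, 19). λ = (19 - 35)/(96 - 57) ≡ 81/39 mod 97. 39⁻¹ ≡ 5 (mod 97) since 39·5 = 195 ≡ 1, so λ ≡ 17.
  x = λ² - 57 - 96 = 289 - 153 ≡ 39; y = λ·(57 - 39) - 35 ≡ 77. → (39, 77)

(39, 77)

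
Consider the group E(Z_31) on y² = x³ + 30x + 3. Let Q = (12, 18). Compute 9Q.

(21, 25)

Double-and-add on 9 = (1001)₂. Start with Q = (12, 18) for the leading 1-bit.
double: tangent at (12, 18): λ = (3·12² + 30)/(2·18) ≡ 28/5. 5⁻¹ ≡ 25 (mod 31), so λ ≡ 28·25 ≡ 18.
  x = λ² - 12 - 12 = 324 - 24 ≡ 21; y = λ·(12 - 21) - 18 ≡ 6. → (21, 6)
double: tangent at (21, 6): λ = (3·21² + 30)/(2·6) ≡ 20/12. 12⁻¹ ≡ 13 (mod 31) since 12·13 = 156 ≡ 1, so λ ≡ 20·13 ≡ 12.
  x = λ² - 21 - 21 = 144 - 42 ≡ 9; y = λ·(21 - 9) - 6 ≡ 14. → (9, 14)
double: tangent at (9, 14): λ = (3·9² + 30)/(2·14) ≡ 25/28. 28⁻¹ ≡ 10 (mod 31) since 28·10 = 280 ≡ 1, so λ ≡ 25·10 ≡ 2.
  x = λ² - 9 - 9 = 4 - 18 ≡ 17; y = λ·(9 - 17) - 14 ≡ 1. → (17, 1)
add Q: (17, 1) + (12, 18). λ = (18 - 1)/(12 - 17) ≡ 17/26 mod 31. 26⁻¹ ≡ 6 (mod 31) since 26·6 = 156 ≡ 1, so λ ≡ 9.
  x = λ² - 17 - 12 = 81 - 29 ≡ 21; y = λ·(17 - 21) - 1 ≡ 25. → (21, 25)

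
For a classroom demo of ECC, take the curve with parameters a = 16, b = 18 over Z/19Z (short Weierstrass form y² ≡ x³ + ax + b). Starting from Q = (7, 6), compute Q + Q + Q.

Repeated addition: build up to 3Q.
2Q: tangent at (7, 6): λ = (3·7² + 16)/(2·6) ≡ 11/12. 12⁻¹ ≡ 8 (mod 19), so λ ≡ 11·8 ≡ 12.
  x = λ² - 7 - 7 = 144 - 14 ≡ 16; y = λ·(7 - 16) - 6 ≡ 0. → (16, 0)
3Q: (16, 0) + (7, 6). λ = (6 - 0)/(7 - 16) ≡ 6/10 mod 19. 10⁻¹ ≡ 2 (mod 19), so λ ≡ 12.
  x = λ² - 16 - 7 = 144 - 23 ≡ 7; y = λ·(16 - 7) - 0 ≡ 13. → (7, 13)

(7, 13)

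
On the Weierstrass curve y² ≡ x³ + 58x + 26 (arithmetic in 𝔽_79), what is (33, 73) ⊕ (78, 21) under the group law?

(60, 53)

(33, 73) + (78, 21). λ = (21 - 73)/(78 - 33) ≡ 27/45 mod 79. 45⁻¹ ≡ 72 (mod 79) since 45·72 = 3240 ≡ 1, so λ ≡ 48.
  x = λ² - 33 - 78 = 2304 - 111 ≡ 60; y = λ·(33 - 60) - 73 ≡ 53. → (60, 53)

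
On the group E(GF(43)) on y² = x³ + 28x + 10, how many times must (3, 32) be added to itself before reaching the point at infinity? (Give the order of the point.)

2P: tangent at (3, 32): λ = (3·3² + 28)/(2·32) ≡ 12/21. 21⁻¹ ≡ 41 (mod 43), so λ ≡ 12·41 ≡ 19.
  x = λ² - 3 - 3 = 361 - 6 ≡ 11; y = λ·(3 - 11) - 32 ≡ 31. → (11, 31)
3P: (11, 31) + (3, 32). λ = (32 - 31)/(3 - 11) ≡ 1/35 mod 43. 35⁻¹ ≡ 16 (mod 43), so λ ≡ 16.
  x = λ² - 11 - 3 = 256 - 14 ≡ 27; y = λ·(11 - 27) - 31 ≡ 14. → (27, 14)
4P: (27, 14) + (3, 32). λ = (32 - 14)/(3 - 27) ≡ 18/19 mod 43. 19⁻¹ ≡ 34 (mod 43), so λ ≡ 10.
  x = λ² - 27 - 3 = 100 - 30 ≡ 27; y = λ·(27 - 27) - 14 ≡ 29. → (27, 29)
5P: (27, 29) + (3, 32). λ = (32 - 29)/(3 - 27) ≡ 3/19 mod 43. 19⁻¹ ≡ 34 (mod 43) since 19·34 = 646 ≡ 1, so λ ≡ 16.
  x = λ² - 27 - 3 = 256 - 30 ≡ 11; y = λ·(27 - 11) - 29 ≡ 12. → (11, 12)
6P: (11, 12) + (3, 32). λ = (32 - 12)/(3 - 11) ≡ 20/35 mod 43. 35⁻¹ ≡ 16 (mod 43), so λ ≡ 19.
  x = λ² - 11 - 3 = 361 - 14 ≡ 3; y = λ·(11 - 3) - 12 ≡ 11. → (3, 11)
7P: (3, 11) + (3, 32): same x and y₁ ≡ -y₂, so the sum is the point at infinity.
7P = the point at infinity, so the order is 7.

7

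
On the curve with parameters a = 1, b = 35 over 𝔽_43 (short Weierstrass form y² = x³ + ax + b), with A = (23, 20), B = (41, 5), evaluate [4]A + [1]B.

First 4A:
Double-and-add on 4 = (100)₂. Start with A = (23, 20) for the leading 1-bit.
double: tangent at (23, 20): λ = (3·23² + 1)/(2·20) ≡ 40/40. 40⁻¹ ≡ 14 (mod 43), so λ ≡ 40·14 ≡ 1.
  x = λ² - 23 - 23 = 1 - 46 ≡ 41; y = λ·(23 - 41) - 20 ≡ 5. → (41, 5)
double: tangent at (41, 5): λ = (3·41² + 1)/(2·5) ≡ 13/10. 10⁻¹ ≡ 13 (mod 43) since 10·13 = 130 ≡ 1, so λ ≡ 13·13 ≡ 40.
  x = λ² - 41 - 41 = 1600 - 82 ≡ 13; y = λ·(41 - 13) - 5 ≡ 40. → (13, 40)
4A = (13, 40).
Finally 4A + B:
(13, 40) + (41, 5). λ = (5 - 40)/(41 - 13) ≡ 8/28 mod 43. 28⁻¹ ≡ 20 (mod 43), so λ ≡ 31.
  x = λ² - 13 - 41 = 961 - 54 ≡ 4; y = λ·(13 - 4) - 40 ≡ 24. → (4, 24)

(4, 24)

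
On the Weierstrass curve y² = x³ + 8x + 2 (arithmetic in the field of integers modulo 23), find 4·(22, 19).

(6, 6)

Write P = (22, 19).
Repeated addition: build up to 4P.
2P: tangent at (22, 19): λ = (3·22² + 8)/(2·19) ≡ 11/15. 15⁻¹ ≡ 20 (mod 23), so λ ≡ 11·20 ≡ 13.
  x = λ² - 22 - 22 = 169 - 44 ≡ 10; y = λ·(22 - 10) - 19 ≡ 22. → (10, 22)
3P: (10, 22) + (22, 19). λ = (19 - 22)/(22 - 10) ≡ 20/12 mod 23. 12⁻¹ ≡ 2 (mod 23), so λ ≡ 17.
  x = λ² - 10 - 22 = 289 - 32 ≡ 4; y = λ·(10 - 4) - 22 ≡ 11. → (4, 11)
4P: (4, 11) + (22, 19). λ = (19 - 11)/(22 - 4) ≡ 8/18 mod 23. 18⁻¹ ≡ 9 (mod 23), so λ ≡ 3.
  x = λ² - 4 - 22 = 9 - 26 ≡ 6; y = λ·(4 - 6) - 11 ≡ 6. → (6, 6)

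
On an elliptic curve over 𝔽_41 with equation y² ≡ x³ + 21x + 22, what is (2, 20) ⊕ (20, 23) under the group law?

(27, 10)

(2, 20) + (20, 23). λ = (23 - 20)/(20 - 2) ≡ 3/18 mod 41. 18⁻¹ ≡ 16 (mod 41), so λ ≡ 7.
  x = λ² - 2 - 20 = 49 - 22 ≡ 27; y = λ·(2 - 27) - 20 ≡ 10. → (27, 10)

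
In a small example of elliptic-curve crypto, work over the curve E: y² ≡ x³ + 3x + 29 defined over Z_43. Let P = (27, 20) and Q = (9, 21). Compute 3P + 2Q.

First 3P:
Repeated addition: build up to 3P.
2P: tangent at (27, 20): λ = (3·27² + 3)/(2·20) ≡ 40/40. 40⁻¹ ≡ 14 (mod 43), so λ ≡ 40·14 ≡ 1.
  x = λ² - 27 - 27 = 1 - 54 ≡ 33; y = λ·(27 - 33) - 20 ≡ 17. → (33, 17)
3P: (33, 17) + (27, 20). λ = (20 - 17)/(27 - 33) ≡ 3/37 mod 43. 37⁻¹ ≡ 7 (mod 43) since 37·7 = 259 ≡ 1, so λ ≡ 21.
  x = λ² - 33 - 27 = 441 - 60 ≡ 37; y = λ·(33 - 37) - 17 ≡ 28. → (37, 28)
3P = (37, 28).
Next 2Q:
Repeated addition: build up to 2Q.
2Q: tangent at (9, 21): λ = (3·9² + 3)/(2·21) ≡ 31/42. 42⁻¹ ≡ 42 (mod 43), so λ ≡ 31·42 ≡ 12.
  x = λ² - 9 - 9 = 144 - 18 ≡ 40; y = λ·(9 - 40) - 21 ≡ 37. → (40, 37)
2Q = (40, 37).
Finally 3P + 2Q:
(37, 28) + (40, 37). λ = (37 - 28)/(40 - 37) ≡ 9/3 mod 43. 3⁻¹ ≡ 29 (mod 43) since 3·29 = 87 ≡ 1, so λ ≡ 3.
  x = λ² - 37 - 40 = 9 - 77 ≡ 18; y = λ·(37 - 18) - 28 ≡ 29. → (18, 29)

(18, 29)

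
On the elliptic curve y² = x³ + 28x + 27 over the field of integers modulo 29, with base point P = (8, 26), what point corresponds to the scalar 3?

Repeated addition: build up to 3P.
2P: tangent at (8, 26): λ = (3·8² + 28)/(2·26) ≡ 17/23. 23⁻¹ ≡ 24 (mod 29) since 23·24 = 552 ≡ 1, so λ ≡ 17·24 ≡ 2.
  x = λ² - 8 - 8 = 4 - 16 ≡ 17; y = λ·(8 - 17) - 26 ≡ 14. → (17, 14)
3P: (17, 14) + (8, 26). λ = (26 - 14)/(8 - 17) ≡ 12/20 mod 29. 20⁻¹ ≡ 16 (mod 29), so λ ≡ 18.
  x = λ² - 17 - 8 = 324 - 25 ≡ 9; y = λ·(17 - 9) - 14 ≡ 14. → (9, 14)

(9, 14)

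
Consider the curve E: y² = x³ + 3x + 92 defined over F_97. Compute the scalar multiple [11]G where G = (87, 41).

(81, 33)

Repeated addition: build up to 11G.
2G: tangent at (87, 41): λ = (3·87² + 3)/(2·41) ≡ 12/82. 82⁻¹ ≡ 84 (mod 97), so λ ≡ 12·84 ≡ 38.
  x = λ² - 87 - 87 = 1444 - 174 ≡ 9; y = λ·(87 - 9) - 41 ≡ 13. → (9, 13)
3G: (9, 13) + (87, 41). λ = (41 - 13)/(87 - 9) ≡ 28/78 mod 97. 78⁻¹ ≡ 51 (mod 97), so λ ≡ 70.
  x = λ² - 9 - 87 = 4900 - 96 ≡ 51; y = λ·(9 - 51) - 13 ≡ 54. → (51, 54)
4G: (51, 54) + (87, 41). λ = (41 - 54)/(87 - 51) ≡ 84/36 mod 97. 36⁻¹ ≡ 62 (mod 97) since 36·62 = 2232 ≡ 1, so λ ≡ 67.
  x = λ² - 51 - 87 = 4489 - 138 ≡ 83; y = λ·(51 - 83) - 54 ≡ 33. → (83, 33)
5G: (83, 33) + (87, 41). λ = (41 - 33)/(87 - 83) ≡ 8/4 mod 97. 4⁻¹ ≡ 73 (mod 97), so λ ≡ 2.
  x = λ² - 83 - 87 = 4 - 170 ≡ 28; y = λ·(83 - 28) - 33 ≡ 77. → (28, 77)
6G: (28, 77) + (87, 41). λ = (41 - 77)/(87 - 28) ≡ 61/59 mod 97. 59⁻¹ ≡ 74 (mod 97) since 59·74 = 4366 ≡ 1, so λ ≡ 52.
  x = λ² - 28 - 87 = 2704 - 115 ≡ 67; y = λ·(28 - 67) - 77 ≡ 29. → (67, 29)
7G: (67, 29) + (87, 41). λ = (41 - 29)/(87 - 67) ≡ 12/20 mod 97. 20⁻¹ ≡ 34 (mod 97), so λ ≡ 20.
  x = λ² - 67 - 87 = 400 - 154 ≡ 52; y = λ·(67 - 52) - 29 ≡ 77. → (52, 77)
8G: (52, 77) + (87, 41). λ = (41 - 77)/(87 - 52) ≡ 61/35 mod 97. 35⁻¹ ≡ 61 (mod 97), so λ ≡ 35.
  x = λ² - 52 - 87 = 1225 - 139 ≡ 19; y = λ·(52 - 19) - 77 ≡ 11. → (19, 11)
9G: (19, 11) + (87, 41). λ = (41 - 11)/(87 - 19) ≡ 30/68 mod 97. 68⁻¹ ≡ 10 (mod 97) since 68·10 = 680 ≡ 1, so λ ≡ 9.
  x = λ² - 19 - 87 = 81 - 106 ≡ 72; y = λ·(19 - 72) - 11 ≡ 94. → (72, 94)
10G: (72, 94) + (87, 41). λ = (41 - 94)/(87 - 72) ≡ 44/15 mod 97. 15⁻¹ ≡ 13 (mod 97), so λ ≡ 87.
  x = λ² - 72 - 87 = 7569 - 159 ≡ 38; y = λ·(72 - 38) - 94 ≡ 51. → (38, 51)
11G: (38, 51) + (87, 41). λ = (41 - 51)/(87 - 38) ≡ 87/49 mod 97. 49⁻¹ ≡ 2 (mod 97), so λ ≡ 77.
  x = λ² - 38 - 87 = 5929 - 125 ≡ 81; y = λ·(38 - 81) - 51 ≡ 33. → (81, 33)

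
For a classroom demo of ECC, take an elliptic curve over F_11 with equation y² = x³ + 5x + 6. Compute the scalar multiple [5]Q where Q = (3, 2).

(3, 9)

Double-and-add on 5 = (101)₂. Start with Q = (3, 2) for the leading 1-bit.
double: tangent at (3, 2): λ = (3·3² + 5)/(2·2) ≡ 10/4. 4⁻¹ ≡ 3 (mod 11), so λ ≡ 10·3 ≡ 8.
  x = λ² - 3 - 3 = 64 - 6 ≡ 3; y = λ·(3 - 3) - 2 ≡ 9. → (3, 9)
double: tangent at (3, 9): λ = (3·3² + 5)/(2·9) ≡ 10/7. 7⁻¹ ≡ 8 (mod 11) since 7·8 = 56 ≡ 1, so λ ≡ 10·8 ≡ 3.
  x = λ² - 3 - 3 = 9 - 6 ≡ 3; y = λ·(3 - 3) - 9 ≡ 2. → (3, 2)
add Q: tangent at (3, 2): λ = (3·3² + 5)/(2·2) ≡ 10/4. 4⁻¹ ≡ 3 (mod 11) since 4·3 = 12 ≡ 1, so λ ≡ 10·3 ≡ 8.
  x = λ² - 3 - 3 = 64 - 6 ≡ 3; y = λ·(3 - 3) - 2 ≡ 9. → (3, 9)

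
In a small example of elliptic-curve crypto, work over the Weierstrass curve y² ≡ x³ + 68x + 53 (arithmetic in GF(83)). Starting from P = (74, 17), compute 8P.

Double-and-add on 8 = (1000)₂. Start with P = (74, 17) for the leading 1-bit.
double: tangent at (74, 17): λ = (3·74² + 68)/(2·17) ≡ 62/34. 34⁻¹ ≡ 22 (mod 83), so λ ≡ 62·22 ≡ 36.
  x = λ² - 74 - 74 = 1296 - 148 ≡ 69; y = λ·(74 - 69) - 17 ≡ 80. → (69, 80)
double: tangent at (69, 80): λ = (3·69² + 68)/(2·80) ≡ 75/77. 77⁻¹ ≡ 69 (mod 83), so λ ≡ 75·69 ≡ 29.
  x = λ² - 69 - 69 = 841 - 138 ≡ 39; y = λ·(69 - 39) - 80 ≡ 43. → (39, 43)
double: tangent at (39, 43): λ = (3·39² + 68)/(2·43) ≡ 66/3. 3⁻¹ ≡ 28 (mod 83), so λ ≡ 66·28 ≡ 22.
  x = λ² - 39 - 39 = 484 - 78 ≡ 74; y = λ·(39 - 74) - 43 ≡ 17. → (74, 17)

(74, 17)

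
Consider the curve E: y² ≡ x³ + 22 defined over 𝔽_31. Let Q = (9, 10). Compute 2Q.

tangent at (9, 10): λ = (3·9² + 0)/(2·10) ≡ 26/20. 20⁻¹ ≡ 14 (mod 31), so λ ≡ 26·14 ≡ 23.
  x = λ² - 9 - 9 = 529 - 18 ≡ 15; y = λ·(9 - 15) - 10 ≡ 7. → (15, 7)

(15, 7)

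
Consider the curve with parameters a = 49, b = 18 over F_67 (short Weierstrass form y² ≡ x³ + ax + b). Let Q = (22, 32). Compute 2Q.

tangent at (22, 32): λ = (3·22² + 49)/(2·32) ≡ 27/64. 64⁻¹ ≡ 22 (mod 67), so λ ≡ 27·22 ≡ 58.
  x = λ² - 22 - 22 = 3364 - 44 ≡ 37; y = λ·(22 - 37) - 32 ≡ 36. → (37, 36)

(37, 36)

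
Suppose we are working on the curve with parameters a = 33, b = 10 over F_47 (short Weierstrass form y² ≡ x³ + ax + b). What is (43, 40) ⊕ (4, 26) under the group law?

(6, 1)

(43, 40) + (4, 26). λ = (26 - 40)/(4 - 43) ≡ 33/8 mod 47. 8⁻¹ ≡ 6 (mod 47), so λ ≡ 10.
  x = λ² - 43 - 4 = 100 - 47 ≡ 6; y = λ·(43 - 6) - 40 ≡ 1. → (6, 1)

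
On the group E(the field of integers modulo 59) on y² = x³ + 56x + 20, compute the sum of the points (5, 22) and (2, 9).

(5, 22) + (2, 9). λ = (9 - 22)/(2 - 5) ≡ 46/56 mod 59. 56⁻¹ ≡ 39 (mod 59), so λ ≡ 24.
  x = λ² - 5 - 2 = 576 - 7 ≡ 38; y = λ·(5 - 38) - 22 ≡ 12. → (38, 12)

(38, 12)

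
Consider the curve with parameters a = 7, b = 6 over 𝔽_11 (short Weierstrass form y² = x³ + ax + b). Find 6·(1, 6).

Write Q = (1, 6).
Double-and-add on 6 = (110)₂. Start with Q = (1, 6) for the leading 1-bit.
double: tangent at (1, 6): λ = (3·1² + 7)/(2·6) ≡ 10/1. 1⁻¹ ≡ 1 (mod 11), so λ ≡ 10·1 ≡ 10.
  x = λ² - 1 - 1 = 100 - 2 ≡ 10; y = λ·(1 - 10) - 6 ≡ 3. → (10, 3)
add Q: (10, 3) + (1, 6). λ = (6 - 3)/(1 - 10) ≡ 3/2 mod 11. 2⁻¹ ≡ 6 (mod 11) since 2·6 = 12 ≡ 1, so λ ≡ 7.
  x = λ² - 10 - 1 = 49 - 11 ≡ 5; y = λ·(10 - 5) - 3 ≡ 10. → (5, 10)
double: tangent at (5, 10): λ = (3·5² + 7)/(2·10) ≡ 5/9. 9⁻¹ ≡ 5 (mod 11) since 9·5 = 45 ≡ 1, so λ ≡ 5·5 ≡ 3.
  x = λ² - 5 - 5 = 9 - 10 ≡ 10; y = λ·(5 - 10) - 10 ≡ 8. → (10, 8)

(10, 8)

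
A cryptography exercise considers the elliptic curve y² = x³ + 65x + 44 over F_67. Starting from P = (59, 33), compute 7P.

Double-and-add on 7 = (111)₂. Start with P = (59, 33) for the leading 1-bit.
double: tangent at (59, 33): λ = (3·59² + 65)/(2·33) ≡ 56/66. 66⁻¹ ≡ 66 (mod 67), so λ ≡ 56·66 ≡ 11.
  x = λ² - 59 - 59 = 121 - 118 ≡ 3; y = λ·(59 - 3) - 33 ≡ 47. → (3, 47)
add P: (3, 47) + (59, 33). λ = (33 - 47)/(59 - 3) ≡ 53/56 mod 67. 56⁻¹ ≡ 6 (mod 67), so λ ≡ 50.
  x = λ² - 3 - 59 = 2500 - 62 ≡ 26; y = λ·(3 - 26) - 47 ≡ 9. → (26, 9)
double: tangent at (26, 9): λ = (3·26² + 65)/(2·9) ≡ 16/18. 18⁻¹ ≡ 41 (mod 67), so λ ≡ 16·41 ≡ 53.
  x = λ² - 26 - 26 = 2809 - 52 ≡ 10; y = λ·(26 - 10) - 9 ≡ 35. → (10, 35)
add P: (10, 35) + (59, 33). λ = (33 - 35)/(59 - 10) ≡ 65/49 mod 67. 49⁻¹ ≡ 26 (mod 67), so λ ≡ 15.
  x = λ² - 10 - 59 = 225 - 69 ≡ 22; y = λ·(10 - 22) - 35 ≡ 53. → (22, 53)

(22, 53)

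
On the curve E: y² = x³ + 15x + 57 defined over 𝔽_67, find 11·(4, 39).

Write G = (4, 39).
Double-and-add on 11 = (1011)₂. Start with G = (4, 39) for the leading 1-bit.
double: tangent at (4, 39): λ = (3·4² + 15)/(2·39) ≡ 63/11. 11⁻¹ ≡ 61 (mod 67) since 11·61 = 671 ≡ 1, so λ ≡ 63·61 ≡ 24.
  x = λ² - 4 - 4 = 576 - 8 ≡ 32; y = λ·(4 - 32) - 39 ≡ 26. → (32, 26)
double: tangent at (32, 26): λ = (3·32² + 15)/(2·26) ≡ 5/52. 52⁻¹ ≡ 58 (mod 67), so λ ≡ 5·58 ≡ 22.
  x = λ² - 32 - 32 = 484 - 64 ≡ 18; y = λ·(32 - 18) - 26 ≡ 14. → (18, 14)
add G: (18, 14) + (4, 39). λ = (39 - 14)/(4 - 18) ≡ 25/53 mod 67. 53⁻¹ ≡ 43 (mod 67) since 53·43 = 2279 ≡ 1, so λ ≡ 3.
  x = λ² - 18 - 4 = 9 - 22 ≡ 54; y = λ·(18 - 54) - 14 ≡ 12. → (54, 12)
double: tangent at (54, 12): λ = (3·54² + 15)/(2·12) ≡ 53/24. 24⁻¹ ≡ 14 (mod 67), so λ ≡ 53·14 ≡ 5.
  x = λ² - 54 - 54 = 25 - 108 ≡ 51; y = λ·(54 - 51) - 12 ≡ 3. → (51, 3)
add G: (51, 3) + (4, 39). λ = (39 - 3)/(4 - 51) ≡ 36/20 mod 67. 20⁻¹ ≡ 57 (mod 67), so λ ≡ 42.
  x = λ² - 51 - 4 = 1764 - 55 ≡ 34; y = λ·(51 - 34) - 3 ≡ 41. → (34, 41)

(34, 41)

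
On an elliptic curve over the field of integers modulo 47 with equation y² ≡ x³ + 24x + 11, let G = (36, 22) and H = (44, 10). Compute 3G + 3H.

(22, 1)

First 3G:
Repeated addition: build up to 3G.
2G: tangent at (36, 22): λ = (3·36² + 24)/(2·22) ≡ 11/44. 44⁻¹ ≡ 31 (mod 47), so λ ≡ 11·31 ≡ 12.
  x = λ² - 36 - 36 = 144 - 72 ≡ 25; y = λ·(36 - 25) - 22 ≡ 16. → (25, 16)
3G: (25, 16) + (36, 22). λ = (22 - 16)/(36 - 25) ≡ 6/11 mod 47. 11⁻¹ ≡ 30 (mod 47) since 11·30 = 330 ≡ 1, so λ ≡ 39.
  x = λ² - 25 - 36 = 1521 - 61 ≡ 3; y = λ·(25 - 3) - 16 ≡ 43. → (3, 43)
3G = (3, 43).
Next 3H:
Repeated addition: build up to 3H.
2H: tangent at (44, 10): λ = (3·44² + 24)/(2·10) ≡ 4/20. 20⁻¹ ≡ 40 (mod 47) since 20·40 = 800 ≡ 1, so λ ≡ 4·40 ≡ 19.
  x = λ² - 44 - 44 = 361 - 88 ≡ 38; y = λ·(44 - 38) - 10 ≡ 10. → (38, 10)
3H: (38, 10) + (44, 10). λ = (10 - 10)/(44 - 38) ≡ 0/6 mod 47. 6⁻¹ ≡ 8 (mod 47), so λ ≡ 0.
  x = λ² - 38 - 44 = 0 - 82 ≡ 12; y = λ·(38 - 12) - 10 ≡ 37. → (12, 37)
3H = (12, 37).
Finally 3G + 3H:
(3, 43) + (12, 37). λ = (37 - 43)/(12 - 3) ≡ 41/9 mod 47. 9⁻¹ ≡ 21 (mod 47), so λ ≡ 15.
  x = λ² - 3 - 12 = 225 - 15 ≡ 22; y = λ·(3 - 22) - 43 ≡ 1. → (22, 1)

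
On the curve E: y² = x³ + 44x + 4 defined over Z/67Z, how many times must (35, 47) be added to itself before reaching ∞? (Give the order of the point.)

2P: tangent at (35, 47): λ = (3·35² + 44)/(2·47) ≡ 34/27. 27⁻¹ ≡ 5 (mod 67), so λ ≡ 34·5 ≡ 36.
  x = λ² - 35 - 35 = 1296 - 70 ≡ 20; y = λ·(35 - 20) - 47 ≡ 24. → (20, 24)
3P: (20, 24) + (35, 47). λ = (47 - 24)/(35 - 20) ≡ 23/15 mod 67. 15⁻¹ ≡ 9 (mod 67), so λ ≡ 6.
  x = λ² - 20 - 35 = 36 - 55 ≡ 48; y = λ·(20 - 48) - 24 ≡ 9. → (48, 9)
4P: (48, 9) + (35, 47). λ = (47 - 9)/(35 - 48) ≡ 38/54 mod 67. 54⁻¹ ≡ 36 (mod 67), so λ ≡ 28.
  x = λ² - 48 - 35 = 784 - 83 ≡ 31; y = λ·(48 - 31) - 9 ≡ 65. → (31, 65)
5P: (31, 65) + (35, 47). λ = (47 - 65)/(35 - 31) ≡ 49/4 mod 67. 4⁻¹ ≡ 17 (mod 67) since 4·17 = 68 ≡ 1, so λ ≡ 29.
  x = λ² - 31 - 35 = 841 - 66 ≡ 38; y = λ·(31 - 38) - 65 ≡ 0. → (38, 0)
6P: (38, 0) + (35, 47). λ = (47 - 0)/(35 - 38) ≡ 47/64 mod 67. 64⁻¹ ≡ 22 (mod 67), so λ ≡ 29.
  x = λ² - 38 - 35 = 841 - 73 ≡ 31; y = λ·(38 - 31) - 0 ≡ 2. → (31, 2)
7P: (31, 2) + (35, 47). λ = (47 - 2)/(35 - 31) ≡ 45/4 mod 67. 4⁻¹ ≡ 17 (mod 67) since 4·17 = 68 ≡ 1, so λ ≡ 28.
  x = λ² - 31 - 35 = 784 - 66 ≡ 48; y = λ·(31 - 48) - 2 ≡ 58. → (48, 58)
8P: (48, 58) + (35, 47). λ = (47 - 58)/(35 - 48) ≡ 56/54 mod 67. 54⁻¹ ≡ 36 (mod 67) since 54·36 = 1944 ≡ 1, so λ ≡ 6.
  x = λ² - 48 - 35 = 36 - 83 ≡ 20; y = λ·(48 - 20) - 58 ≡ 43. → (20, 43)
9P: (20, 43) + (35, 47). λ = (47 - 43)/(35 - 20) ≡ 4/15 mod 67. 15⁻¹ ≡ 9 (mod 67) since 15·9 = 135 ≡ 1, so λ ≡ 36.
  x = λ² - 20 - 35 = 1296 - 55 ≡ 35; y = λ·(20 - 35) - 43 ≡ 20. → (35, 20)
10P: (35, 20) + (35, 47): same x and y₁ ≡ -y₂, so the sum is ∞.
10P = ∞, so the order is 10.

10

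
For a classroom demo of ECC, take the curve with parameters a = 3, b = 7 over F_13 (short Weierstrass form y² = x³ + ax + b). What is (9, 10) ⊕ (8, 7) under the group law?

(5, 2)

(9, 10) + (8, 7). λ = (7 - 10)/(8 - 9) ≡ 10/12 mod 13. 12⁻¹ ≡ 12 (mod 13), so λ ≡ 3.
  x = λ² - 9 - 8 = 9 - 17 ≡ 5; y = λ·(9 - 5) - 10 ≡ 2. → (5, 2)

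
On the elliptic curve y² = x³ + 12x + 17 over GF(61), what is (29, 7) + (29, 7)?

(45, 50)

tangent at (29, 7): λ = (3·29² + 12)/(2·7) ≡ 34/14. 14⁻¹ ≡ 48 (mod 61), so λ ≡ 34·48 ≡ 46.
  x = λ² - 29 - 29 = 2116 - 58 ≡ 45; y = λ·(29 - 45) - 7 ≡ 50. → (45, 50)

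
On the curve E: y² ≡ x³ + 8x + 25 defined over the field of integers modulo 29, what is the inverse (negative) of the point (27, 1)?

-(27, 1) = (27, -1 mod 29) = (27, 28).

(27, 28)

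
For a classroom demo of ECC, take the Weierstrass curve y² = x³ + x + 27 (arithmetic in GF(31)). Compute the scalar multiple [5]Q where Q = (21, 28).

(13, 25)

Double-and-add on 5 = (101)₂. Start with Q = (21, 28) for the leading 1-bit.
double: tangent at (21, 28): λ = (3·21² + 1)/(2·28) ≡ 22/25. 25⁻¹ ≡ 5 (mod 31) since 25·5 = 125 ≡ 1, so λ ≡ 22·5 ≡ 17.
  x = λ² - 21 - 21 = 289 - 42 ≡ 30; y = λ·(21 - 30) - 28 ≡ 5. → (30, 5)
double: tangent at (30, 5): λ = (3·30² + 1)/(2·5) ≡ 4/10. 10⁻¹ ≡ 28 (mod 31), so λ ≡ 4·28 ≡ 19.
  x = λ² - 30 - 30 = 361 - 60 ≡ 22; y = λ·(30 - 22) - 5 ≡ 23. → (22, 23)
add Q: (22, 23) + (21, 28). λ = (28 - 23)/(21 - 22) ≡ 5/30 mod 31. 30⁻¹ ≡ 30 (mod 31), so λ ≡ 26.
  x = λ² - 22 - 21 = 676 - 43 ≡ 13; y = λ·(22 - 13) - 23 ≡ 25. → (13, 25)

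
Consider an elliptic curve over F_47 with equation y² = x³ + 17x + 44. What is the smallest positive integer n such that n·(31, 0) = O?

2P: (31, 0) + (31, 0): same x and y₁ ≡ -y₂, so the sum is O.
2P = O, so the order is 2.

2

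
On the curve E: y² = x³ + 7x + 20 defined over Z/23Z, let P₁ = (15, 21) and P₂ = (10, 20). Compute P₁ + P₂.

(10, 3)

(15, 21) + (10, 20). λ = (20 - 21)/(10 - 15) ≡ 22/18 mod 23. 18⁻¹ ≡ 9 (mod 23) since 18·9 = 162 ≡ 1, so λ ≡ 14.
  x = λ² - 15 - 10 = 196 - 25 ≡ 10; y = λ·(15 - 10) - 21 ≡ 3. → (10, 3)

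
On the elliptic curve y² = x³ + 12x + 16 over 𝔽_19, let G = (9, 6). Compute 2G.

tangent at (9, 6): λ = (3·9² + 12)/(2·6) ≡ 8/12. 12⁻¹ ≡ 8 (mod 19) since 12·8 = 96 ≡ 1, so λ ≡ 8·8 ≡ 7.
  x = λ² - 9 - 9 = 49 - 18 ≡ 12; y = λ·(9 - 12) - 6 ≡ 11. → (12, 11)

(12, 11)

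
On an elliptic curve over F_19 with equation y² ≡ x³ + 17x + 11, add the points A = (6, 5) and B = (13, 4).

(7, 6)

(6, 5) + (13, 4). λ = (4 - 5)/(13 - 6) ≡ 18/7 mod 19. 7⁻¹ ≡ 11 (mod 19), so λ ≡ 8.
  x = λ² - 6 - 13 = 64 - 19 ≡ 7; y = λ·(6 - 7) - 5 ≡ 6. → (7, 6)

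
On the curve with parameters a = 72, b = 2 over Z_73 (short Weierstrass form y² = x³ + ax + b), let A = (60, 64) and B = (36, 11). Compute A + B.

(60, 64) + (36, 11). λ = (11 - 64)/(36 - 60) ≡ 20/49 mod 73. 49⁻¹ ≡ 3 (mod 73) since 49·3 = 147 ≡ 1, so λ ≡ 60.
  x = λ² - 60 - 36 = 3600 - 96 ≡ 0; y = λ·(60 - 0) - 64 ≡ 32. → (0, 32)

(0, 32)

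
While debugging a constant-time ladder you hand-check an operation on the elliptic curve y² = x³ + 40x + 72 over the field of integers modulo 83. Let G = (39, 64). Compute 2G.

(6, 69)

tangent at (39, 64): λ = (3·39² + 40)/(2·64) ≡ 38/45. 45⁻¹ ≡ 24 (mod 83), so λ ≡ 38·24 ≡ 82.
  x = λ² - 39 - 39 = 6724 - 78 ≡ 6; y = λ·(39 - 6) - 64 ≡ 69. → (6, 69)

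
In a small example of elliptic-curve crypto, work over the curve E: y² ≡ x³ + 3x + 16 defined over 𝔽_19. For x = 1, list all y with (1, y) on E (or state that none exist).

x³ + 3x + 16 = 20 ≡ 1 (mod 19).
Square roots of 1 mod 19: 1 and 18 (since 1² = 1 ≡ 1).

1, 18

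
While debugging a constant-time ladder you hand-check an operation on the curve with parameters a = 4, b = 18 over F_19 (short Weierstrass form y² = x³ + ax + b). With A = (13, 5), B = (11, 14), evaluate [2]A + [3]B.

First 2A:
Repeated addition: build up to 2A.
2A: tangent at (13, 5): λ = (3·13² + 4)/(2·5) ≡ 17/10. 10⁻¹ ≡ 2 (mod 19), so λ ≡ 17·2 ≡ 15.
  x = λ² - 13 - 13 = 225 - 26 ≡ 9; y = λ·(13 - 9) - 5 ≡ 17. → (9, 17)
2A = (9, 17).
Next 3B:
Repeated addition: build up to 3B.
2B: tangent at (11, 14): λ = (3·11² + 4)/(2·14) ≡ 6/9. 9⁻¹ ≡ 17 (mod 19) since 9·17 = 153 ≡ 1, so λ ≡ 6·17 ≡ 7.
  x = λ² - 11 - 11 = 49 - 22 ≡ 8; y = λ·(11 - 8) - 14 ≡ 7. → (8, 7)
3B: (8, 7) + (11, 14). λ = (14 - 7)/(11 - 8) ≡ 7/3 mod 19. 3⁻¹ ≡ 13 (mod 19), so λ ≡ 15.
  x = λ² - 8 - 11 = 225 - 19 ≡ 16; y = λ·(8 - 16) - 7 ≡ 6. → (16, 6)
3B = (16, 6).
Finally 2A + 3B:
(9, 17) + (16, 6). λ = (6 - 17)/(16 - 9) ≡ 8/7 mod 19. 7⁻¹ ≡ 11 (mod 19) since 7·11 = 77 ≡ 1, so λ ≡ 12.
  x = λ² - 9 - 16 = 144 - 25 ≡ 5; y = λ·(9 - 5) - 17 ≡ 12. → (5, 12)

(5, 12)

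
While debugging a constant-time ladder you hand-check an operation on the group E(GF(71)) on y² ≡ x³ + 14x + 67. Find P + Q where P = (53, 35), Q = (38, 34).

(57, 31)

(53, 35) + (38, 34). λ = (34 - 35)/(38 - 53) ≡ 70/56 mod 71. 56⁻¹ ≡ 52 (mod 71) since 56·52 = 2912 ≡ 1, so λ ≡ 19.
  x = λ² - 53 - 38 = 361 - 91 ≡ 57; y = λ·(53 - 57) - 35 ≡ 31. → (57, 31)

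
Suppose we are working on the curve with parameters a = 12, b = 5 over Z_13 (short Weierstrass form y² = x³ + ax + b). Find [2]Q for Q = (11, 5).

tangent at (11, 5): λ = (3·11² + 12)/(2·5) ≡ 11/10. 10⁻¹ ≡ 4 (mod 13), so λ ≡ 11·4 ≡ 5.
  x = λ² - 11 - 11 = 25 - 22 ≡ 3; y = λ·(11 - 3) - 5 ≡ 9. → (3, 9)

(3, 9)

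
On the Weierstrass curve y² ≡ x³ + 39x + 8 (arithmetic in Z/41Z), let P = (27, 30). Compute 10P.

(0, 7)

Double-and-add on 10 = (1010)₂. Start with P = (27, 30) for the leading 1-bit.
double: tangent at (27, 30): λ = (3·27² + 39)/(2·30) ≡ 12/19. 19⁻¹ ≡ 13 (mod 41) since 19·13 = 247 ≡ 1, so λ ≡ 12·13 ≡ 33.
  x = λ² - 27 - 27 = 1089 - 54 ≡ 10; y = λ·(27 - 10) - 30 ≡ 39. → (10, 39)
double: tangent at (10, 39): λ = (3·10² + 39)/(2·39) ≡ 11/37. 37⁻¹ ≡ 10 (mod 41) since 37·10 = 370 ≡ 1, so λ ≡ 11·10 ≡ 28.
  x = λ² - 10 - 10 = 784 - 20 ≡ 26; y = λ·(10 - 26) - 39 ≡ 5. → (26, 5)
add P: (26, 5) + (27, 30). λ = (30 - 5)/(27 - 26) ≡ 25/1 mod 41. 1⁻¹ ≡ 1 (mod 41) since 1·1 = 1 ≡ 1, so λ ≡ 25.
  x = λ² - 26 - 27 = 625 - 53 ≡ 39; y = λ·(26 - 39) - 5 ≡ 39. → (39, 39)
double: tangent at (39, 39): λ = (3·39² + 39)/(2·39) ≡ 10/37. 37⁻¹ ≡ 10 (mod 41), so λ ≡ 10·10 ≡ 18.
  x = λ² - 39 - 39 = 324 - 78 ≡ 0; y = λ·(39 - 0) - 39 ≡ 7. → (0, 7)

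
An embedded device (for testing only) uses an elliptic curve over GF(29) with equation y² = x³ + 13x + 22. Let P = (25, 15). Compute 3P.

(22, 9)

Repeated addition: build up to 3P.
2P: tangent at (25, 15): λ = (3·25² + 13)/(2·15) ≡ 3/1. 1⁻¹ ≡ 1 (mod 29), so λ ≡ 3·1 ≡ 3.
  x = λ² - 25 - 25 = 9 - 50 ≡ 17; y = λ·(25 - 17) - 15 ≡ 9. → (17, 9)
3P: (17, 9) + (25, 15). λ = (15 - 9)/(25 - 17) ≡ 6/8 mod 29. 8⁻¹ ≡ 11 (mod 29), so λ ≡ 8.
  x = λ² - 17 - 25 = 64 - 42 ≡ 22; y = λ·(17 - 22) - 9 ≡ 9. → (22, 9)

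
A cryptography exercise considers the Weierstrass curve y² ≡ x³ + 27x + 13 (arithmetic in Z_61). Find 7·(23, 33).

Write Q = (23, 33).
Repeated addition: build up to 7Q.
2Q: tangent at (23, 33): λ = (3·23² + 27)/(2·33) ≡ 28/5. 5⁻¹ ≡ 49 (mod 61) since 5·49 = 245 ≡ 1, so λ ≡ 28·49 ≡ 30.
  x = λ² - 23 - 23 = 900 - 46 ≡ 0; y = λ·(23 - 0) - 33 ≡ 47. → (0, 47)
3Q: (0, 47) + (23, 33). λ = (33 - 47)/(23 - 0) ≡ 47/23 mod 61. 23⁻¹ ≡ 8 (mod 61), so λ ≡ 10.
  x = λ² - 0 - 23 = 100 - 23 ≡ 16; y = λ·(0 - 16) - 47 ≡ 37. → (16, 37)
4Q: (16, 37) + (23, 33). λ = (33 - 37)/(23 - 16) ≡ 57/7 mod 61. 7⁻¹ ≡ 35 (mod 61) since 7·35 = 245 ≡ 1, so λ ≡ 43.
  x = λ² - 16 - 23 = 1849 - 39 ≡ 41; y = λ·(16 - 41) - 37 ≡ 47. → (41, 47)
5Q: (41, 47) + (23, 33). λ = (33 - 47)/(23 - 41) ≡ 47/43 mod 61. 43⁻¹ ≡ 44 (mod 61), so λ ≡ 55.
  x = λ² - 41 - 23 = 3025 - 64 ≡ 33; y = λ·(41 - 33) - 47 ≡ 27. → (33, 27)
6Q: (33, 27) + (23, 33). λ = (33 - 27)/(23 - 33) ≡ 6/51 mod 61. 51⁻¹ ≡ 6 (mod 61) since 51·6 = 306 ≡ 1, so λ ≡ 36.
  x = λ² - 33 - 23 = 1296 - 56 ≡ 20; y = λ·(33 - 20) - 27 ≡ 14. → (20, 14)
7Q: (20, 14) + (23, 33). λ = (33 - 14)/(23 - 20) ≡ 19/3 mod 61. 3⁻¹ ≡ 41 (mod 61) since 3·41 = 123 ≡ 1, so λ ≡ 47.
  x = λ² - 20 - 23 = 2209 - 43 ≡ 31; y = λ·(20 - 31) - 14 ≡ 18. → (31, 18)

(31, 18)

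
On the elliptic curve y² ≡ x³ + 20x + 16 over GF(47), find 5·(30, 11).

Write G = (30, 11).
Repeated addition: build up to 5G.
2G: tangent at (30, 11): λ = (3·30² + 20)/(2·11) ≡ 41/22. 22⁻¹ ≡ 15 (mod 47), so λ ≡ 41·15 ≡ 4.
  x = λ² - 30 - 30 = 16 - 60 ≡ 3; y = λ·(30 - 3) - 11 ≡ 3. → (3, 3)
3G: (3, 3) + (30, 11). λ = (11 - 3)/(30 - 3) ≡ 8/27 mod 47. 27⁻¹ ≡ 7 (mod 47), so λ ≡ 9.
  x = λ² - 3 - 30 = 81 - 33 ≡ 1; y = λ·(3 - 1) - 3 ≡ 15. → (1, 15)
4G: (1, 15) + (30, 11). λ = (11 - 15)/(30 - 1) ≡ 43/29 mod 47. 29⁻¹ ≡ 13 (mod 47), so λ ≡ 42.
  x = λ² - 1 - 30 = 1764 - 31 ≡ 41; y = λ·(1 - 41) - 15 ≡ 44. → (41, 44)
5G: (41, 44) + (30, 11). λ = (11 - 44)/(30 - 41) ≡ 14/36 mod 47. 36⁻¹ ≡ 17 (mod 47), so λ ≡ 3.
  x = λ² - 41 - 30 = 9 - 71 ≡ 32; y = λ·(41 - 32) - 44 ≡ 30. → (32, 30)

(32, 30)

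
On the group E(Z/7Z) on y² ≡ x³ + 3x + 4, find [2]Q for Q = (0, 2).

tangent at (0, 2): λ = (3·0² + 3)/(2·2) ≡ 3/4. 4⁻¹ ≡ 2 (mod 7) since 4·2 = 8 ≡ 1, so λ ≡ 3·2 ≡ 6.
  x = λ² - 0 - 0 = 36 - 0 ≡ 1; y = λ·(0 - 1) - 2 ≡ 6. → (1, 6)

(1, 6)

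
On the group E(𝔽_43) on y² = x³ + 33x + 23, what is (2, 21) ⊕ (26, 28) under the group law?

(28, 18)

(2, 21) + (26, 28). λ = (28 - 21)/(26 - 2) ≡ 7/24 mod 43. 24⁻¹ ≡ 9 (mod 43), so λ ≡ 20.
  x = λ² - 2 - 26 = 400 - 28 ≡ 28; y = λ·(2 - 28) - 21 ≡ 18. → (28, 18)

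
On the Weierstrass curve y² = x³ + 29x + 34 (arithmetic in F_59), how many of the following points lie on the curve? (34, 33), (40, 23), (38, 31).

2

(34, 33): 33² ≡ 27, rhs ≡ 27 → on.
(40, 23): 23² ≡ 57, rhs ≡ 58 → off.
(38, 31): 31² ≡ 17, rhs ≡ 17 → on.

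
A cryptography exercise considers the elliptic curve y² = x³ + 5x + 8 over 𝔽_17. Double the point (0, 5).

tangent at (0, 5): λ = (3·0² + 5)/(2·5) ≡ 5/10. 10⁻¹ ≡ 12 (mod 17), so λ ≡ 5·12 ≡ 9.
  x = λ² - 0 - 0 = 81 - 0 ≡ 13; y = λ·(0 - 13) - 5 ≡ 14. → (13, 14)

(13, 14)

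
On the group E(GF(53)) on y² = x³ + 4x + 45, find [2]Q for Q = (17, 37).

(47, 21)

tangent at (17, 37): λ = (3·17² + 4)/(2·37) ≡ 23/21. 21⁻¹ ≡ 48 (mod 53) since 21·48 = 1008 ≡ 1, so λ ≡ 23·48 ≡ 44.
  x = λ² - 17 - 17 = 1936 - 34 ≡ 47; y = λ·(17 - 47) - 37 ≡ 21. → (47, 21)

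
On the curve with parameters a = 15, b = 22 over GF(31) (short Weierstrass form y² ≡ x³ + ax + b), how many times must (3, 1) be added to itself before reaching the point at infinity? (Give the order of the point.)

2P: tangent at (3, 1): λ = (3·3² + 15)/(2·1) ≡ 11/2. 2⁻¹ ≡ 16 (mod 31), so λ ≡ 11·16 ≡ 21.
  x = λ² - 3 - 3 = 441 - 6 ≡ 1; y = λ·(3 - 1) - 1 ≡ 10. → (1, 10)
3P: (1, 10) + (3, 1). λ = (1 - 10)/(3 - 1) ≡ 22/2 mod 31. 2⁻¹ ≡ 16 (mod 31) since 2·16 = 32 ≡ 1, so λ ≡ 11.
  x = λ² - 1 - 3 = 121 - 4 ≡ 24; y = λ·(1 - 24) - 10 ≡ 16. → (24, 16)
4P: (24, 16) + (3, 1). λ = (1 - 16)/(3 - 24) ≡ 16/10 mod 31. 10⁻¹ ≡ 28 (mod 31) since 10·28 = 280 ≡ 1, so λ ≡ 14.
  x = λ² - 24 - 3 = 196 - 27 ≡ 14; y = λ·(24 - 14) - 16 ≡ 0. → (14, 0)
5P: (14, 0) + (3, 1). λ = (1 - 0)/(3 - 14) ≡ 1/20 mod 31. 20⁻¹ ≡ 14 (mod 31), so λ ≡ 14.
  x = λ² - 14 - 3 = 196 - 17 ≡ 24; y = λ·(14 - 24) - 0 ≡ 15. → (24, 15)
6P: (24, 15) + (3, 1). λ = (1 - 15)/(3 - 24) ≡ 17/10 mod 31. 10⁻¹ ≡ 28 (mod 31), so λ ≡ 11.
  x = λ² - 24 - 3 = 121 - 27 ≡ 1; y = λ·(24 - 1) - 15 ≡ 21. → (1, 21)
7P: (1, 21) + (3, 1). λ = (1 - 21)/(3 - 1) ≡ 11/2 mod 31. 2⁻¹ ≡ 16 (mod 31) since 2·16 = 32 ≡ 1, so λ ≡ 21.
  x = λ² - 1 - 3 = 441 - 4 ≡ 3; y = λ·(1 - 3) - 21 ≡ 30. → (3, 30)
8P: (3, 30) + (3, 1): same x and y₁ ≡ -y₂, so the sum is the point at infinity.
8P = the point at infinity, so the order is 8.

8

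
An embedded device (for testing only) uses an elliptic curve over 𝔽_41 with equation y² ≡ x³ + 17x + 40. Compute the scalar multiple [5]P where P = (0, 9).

Repeated addition: build up to 5P.
2P: tangent at (0, 9): λ = (3·0² + 17)/(2·9) ≡ 17/18. 18⁻¹ ≡ 16 (mod 41), so λ ≡ 17·16 ≡ 26.
  x = λ² - 0 - 0 = 676 - 0 ≡ 20; y = λ·(0 - 20) - 9 ≡ 4. → (20, 4)
3P: (20, 4) + (0, 9). λ = (9 - 4)/(0 - 20) ≡ 5/21 mod 41. 21⁻¹ ≡ 2 (mod 41) since 21·2 = 42 ≡ 1, so λ ≡ 10.
  x = λ² - 20 - 0 = 100 - 20 ≡ 39; y = λ·(20 - 39) - 4 ≡ 11. → (39, 11)
4P: (39, 11) + (0, 9). λ = (9 - 11)/(0 - 39) ≡ 39/2 mod 41. 2⁻¹ ≡ 21 (mod 41) since 2·21 = 42 ≡ 1, so λ ≡ 40.
  x = λ² - 39 - 0 = 1600 - 39 ≡ 3; y = λ·(39 - 3) - 11 ≡ 35. → (3, 35)
5P: (3, 35) + (0, 9). λ = (9 - 35)/(0 - 3) ≡ 15/38 mod 41. 38⁻¹ ≡ 27 (mod 41) since 38·27 = 1026 ≡ 1, so λ ≡ 36.
  x = λ² - 3 - 0 = 1296 - 3 ≡ 22; y = λ·(3 - 22) - 35 ≡ 19. → (22, 19)

(22, 19)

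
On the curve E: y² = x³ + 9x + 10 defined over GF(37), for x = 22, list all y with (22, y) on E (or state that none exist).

none

x³ + 9x + 10 = 10856 ≡ 15 (mod 37).
15 is a non-residue mod 37; no y exists.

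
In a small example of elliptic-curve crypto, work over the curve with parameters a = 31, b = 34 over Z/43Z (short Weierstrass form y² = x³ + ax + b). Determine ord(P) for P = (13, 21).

2P: tangent at (13, 21): λ = (3·13² + 31)/(2·21) ≡ 22/42. 42⁻¹ ≡ 42 (mod 43) since 42·42 = 1764 ≡ 1, so λ ≡ 22·42 ≡ 21.
  x = λ² - 13 - 13 = 441 - 26 ≡ 28; y = λ·(13 - 28) - 21 ≡ 8. → (28, 8)
3P: (28, 8) + (13, 21). λ = (21 - 8)/(13 - 28) ≡ 13/28 mod 43. 28⁻¹ ≡ 20 (mod 43), so λ ≡ 2.
  x = λ² - 28 - 13 = 4 - 41 ≡ 6; y = λ·(28 - 6) - 8 ≡ 36. → (6, 36)
4P: (6, 36) + (13, 21). λ = (21 - 36)/(13 - 6) ≡ 28/7 mod 43. 7⁻¹ ≡ 37 (mod 43), so λ ≡ 4.
  x = λ² - 6 - 13 = 16 - 19 ≡ 40; y = λ·(6 - 40) - 36 ≡ 0. → (40, 0)
5P: (40, 0) + (13, 21). λ = (21 - 0)/(13 - 40) ≡ 21/16 mod 43. 16⁻¹ ≡ 35 (mod 43) since 16·35 = 560 ≡ 1, so λ ≡ 4.
  x = λ² - 40 - 13 = 16 - 53 ≡ 6; y = λ·(40 - 6) - 0 ≡ 7. → (6, 7)
6P: (6, 7) + (13, 21). λ = (21 - 7)/(13 - 6) ≡ 14/7 mod 43. 7⁻¹ ≡ 37 (mod 43) since 7·37 = 259 ≡ 1, so λ ≡ 2.
  x = λ² - 6 - 13 = 4 - 19 ≡ 28; y = λ·(6 - 28) - 7 ≡ 35. → (28, 35)
7P: (28, 35) + (13, 21). λ = (21 - 35)/(13 - 28) ≡ 29/28 mod 43. 28⁻¹ ≡ 20 (mod 43), so λ ≡ 21.
  x = λ² - 28 - 13 = 441 - 41 ≡ 13; y = λ·(28 - 13) - 35 ≡ 22. → (13, 22)
8P: (13, 22) + (13, 21): same x and y₁ ≡ -y₂, so the sum is ∞.
8P = ∞, so the order is 8.

8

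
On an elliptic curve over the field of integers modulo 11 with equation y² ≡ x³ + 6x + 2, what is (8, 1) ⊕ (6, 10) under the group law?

(9, 9)

(8, 1) + (6, 10). λ = (10 - 1)/(6 - 8) ≡ 9/9 mod 11. 9⁻¹ ≡ 5 (mod 11), so λ ≡ 1.
  x = λ² - 8 - 6 = 1 - 14 ≡ 9; y = λ·(8 - 9) - 1 ≡ 9. → (9, 9)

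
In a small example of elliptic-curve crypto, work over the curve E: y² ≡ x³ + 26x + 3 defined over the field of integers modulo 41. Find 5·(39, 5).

(10, 19)

Write Q = (39, 5).
Double-and-add on 5 = (101)₂. Start with Q = (39, 5) for the leading 1-bit.
double: tangent at (39, 5): λ = (3·39² + 26)/(2·5) ≡ 38/10. 10⁻¹ ≡ 37 (mod 41), so λ ≡ 38·37 ≡ 12.
  x = λ² - 39 - 39 = 144 - 78 ≡ 25; y = λ·(39 - 25) - 5 ≡ 40. → (25, 40)
double: tangent at (25, 40): λ = (3·25² + 26)/(2·40) ≡ 15/39. 39⁻¹ ≡ 20 (mod 41), so λ ≡ 15·20 ≡ 13.
  x = λ² - 25 - 25 = 169 - 50 ≡ 37; y = λ·(25 - 37) - 40 ≡ 9. → (37, 9)
add Q: (37, 9) + (39, 5). λ = (5 - 9)/(39 - 37) ≡ 37/2 mod 41. 2⁻¹ ≡ 21 (mod 41), so λ ≡ 39.
  x = λ² - 37 - 39 = 1521 - 76 ≡ 10; y = λ·(37 - 10) - 9 ≡ 19. → (10, 19)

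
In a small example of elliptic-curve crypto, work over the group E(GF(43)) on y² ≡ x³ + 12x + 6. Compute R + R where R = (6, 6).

(2, 34)

tangent at (6, 6): λ = (3·6² + 12)/(2·6) ≡ 34/12. 12⁻¹ ≡ 18 (mod 43) since 12·18 = 216 ≡ 1, so λ ≡ 34·18 ≡ 10.
  x = λ² - 6 - 6 = 100 - 12 ≡ 2; y = λ·(6 - 2) - 6 ≡ 34. → (2, 34)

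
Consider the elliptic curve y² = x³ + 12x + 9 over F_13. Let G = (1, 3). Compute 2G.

(1, 10)

tangent at (1, 3): λ = (3·1² + 12)/(2·3) ≡ 2/6. 6⁻¹ ≡ 11 (mod 13) since 6·11 = 66 ≡ 1, so λ ≡ 2·11 ≡ 9.
  x = λ² - 1 - 1 = 81 - 2 ≡ 1; y = λ·(1 - 1) - 3 ≡ 10. → (1, 10)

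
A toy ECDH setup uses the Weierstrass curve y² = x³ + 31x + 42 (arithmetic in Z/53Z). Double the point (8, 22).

(47, 8)

tangent at (8, 22): λ = (3·8² + 31)/(2·22) ≡ 11/44. 44⁻¹ ≡ 47 (mod 53), so λ ≡ 11·47 ≡ 40.
  x = λ² - 8 - 8 = 1600 - 16 ≡ 47; y = λ·(8 - 47) - 22 ≡ 8. → (47, 8)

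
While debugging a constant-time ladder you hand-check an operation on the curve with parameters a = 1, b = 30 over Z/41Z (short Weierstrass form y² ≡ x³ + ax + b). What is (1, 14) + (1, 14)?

tangent at (1, 14): λ = (3·1² + 1)/(2·14) ≡ 4/28. 28⁻¹ ≡ 22 (mod 41), so λ ≡ 4·22 ≡ 6.
  x = λ² - 1 - 1 = 36 - 2 ≡ 34; y = λ·(1 - 34) - 14 ≡ 34. → (34, 34)

(34, 34)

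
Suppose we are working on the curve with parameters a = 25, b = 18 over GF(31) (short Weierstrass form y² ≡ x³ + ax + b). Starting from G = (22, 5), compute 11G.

Double-and-add on 11 = (1011)₂. Start with G = (22, 5) for the leading 1-bit.
double: tangent at (22, 5): λ = (3·22² + 25)/(2·5) ≡ 20/10. 10⁻¹ ≡ 28 (mod 31), so λ ≡ 20·28 ≡ 2.
  x = λ² - 22 - 22 = 4 - 44 ≡ 22; y = λ·(22 - 22) - 5 ≡ 26. → (22, 26)
double: tangent at (22, 26): λ = (3·22² + 25)/(2·26) ≡ 20/21. 21⁻¹ ≡ 3 (mod 31), so λ ≡ 20·3 ≡ 29.
  x = λ² - 22 - 22 = 841 - 44 ≡ 22; y = λ·(22 - 22) - 26 ≡ 5. → (22, 5)
add G: tangent at (22, 5): λ = (3·22² + 25)/(2·5) ≡ 20/10. 10⁻¹ ≡ 28 (mod 31), so λ ≡ 20·28 ≡ 2.
  x = λ² - 22 - 22 = 4 - 44 ≡ 22; y = λ·(22 - 22) - 5 ≡ 26. → (22, 26)
double: tangent at (22, 26): λ = (3·22² + 25)/(2·26) ≡ 20/21. 21⁻¹ ≡ 3 (mod 31) since 21·3 = 63 ≡ 1, so λ ≡ 20·3 ≡ 29.
  x = λ² - 22 - 22 = 841 - 44 ≡ 22; y = λ·(22 - 22) - 26 ≡ 5. → (22, 5)
add G: tangent at (22, 5): λ = (3·22² + 25)/(2·5) ≡ 20/10. 10⁻¹ ≡ 28 (mod 31), so λ ≡ 20·28 ≡ 2.
  x = λ² - 22 - 22 = 4 - 44 ≡ 22; y = λ·(22 - 22) - 5 ≡ 26. → (22, 26)

(22, 26)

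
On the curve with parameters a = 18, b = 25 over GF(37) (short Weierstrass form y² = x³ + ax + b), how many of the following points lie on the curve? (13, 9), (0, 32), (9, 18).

2

(13, 9): 9² ≡ 7, rhs ≡ 14 → off.
(0, 32): 32² ≡ 25, rhs ≡ 25 → on.
(9, 18): 18² ≡ 28, rhs ≡ 28 → on.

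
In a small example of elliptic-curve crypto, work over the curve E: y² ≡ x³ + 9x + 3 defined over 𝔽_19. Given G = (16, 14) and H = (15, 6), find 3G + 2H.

(15, 13)

First 3G:
Repeated addition: build up to 3G.
2G: tangent at (16, 14): λ = (3·16² + 9)/(2·14) ≡ 17/9. 9⁻¹ ≡ 17 (mod 19) since 9·17 = 153 ≡ 1, so λ ≡ 17·17 ≡ 4.
  x = λ² - 16 - 16 = 16 - 32 ≡ 3; y = λ·(16 - 3) - 14 ≡ 0. → (3, 0)
3G: (3, 0) + (16, 14). λ = (14 - 0)/(16 - 3) ≡ 14/13 mod 19. 13⁻¹ ≡ 3 (mod 19), so λ ≡ 4.
  x = λ² - 3 - 16 = 16 - 19 ≡ 16; y = λ·(3 - 16) - 0 ≡ 5. → (16, 5)
3G = (16, 5).
Next 2H:
Repeated addition: build up to 2H.
2H: tangent at (15, 6): λ = (3·15² + 9)/(2·6) ≡ 0/12. 12⁻¹ ≡ 8 (mod 19), so λ ≡ 0·8 ≡ 0.
  x = λ² - 15 - 15 = 0 - 30 ≡ 8; y = λ·(15 - 8) - 6 ≡ 13. → (8, 13)
2H = (8, 13).
Finally 3G + 2H:
(16, 5) + (8, 13). λ = (13 - 5)/(8 - 16) ≡ 8/11 mod 19. 11⁻¹ ≡ 7 (mod 19), so λ ≡ 18.
  x = λ² - 16 - 8 = 324 - 24 ≡ 15; y = λ·(16 - 15) - 5 ≡ 13. → (15, 13)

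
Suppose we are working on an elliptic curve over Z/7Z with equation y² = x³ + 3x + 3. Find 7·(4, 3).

Write G = (4, 3).
Double-and-add on 7 = (111)₂. Start with G = (4, 3) for the leading 1-bit.
double: tangent at (4, 3): λ = (3·4² + 3)/(2·3) ≡ 2/6. 6⁻¹ ≡ 6 (mod 7), so λ ≡ 2·6 ≡ 5.
  x = λ² - 4 - 4 = 25 - 8 ≡ 3; y = λ·(4 - 3) - 3 ≡ 2. → (3, 2)
add G: (3, 2) + (4, 3). λ = (3 - 2)/(4 - 3) ≡ 1/1 mod 7. 1⁻¹ ≡ 1 (mod 7), so λ ≡ 1.
  x = λ² - 3 - 4 = 1 - 7 ≡ 1; y = λ·(3 - 1) - 2 ≡ 0. → (1, 0)
double: (1, 0) + (1, 0): same x and y₁ ≡ -y₂, so the sum is ∞.
add G: ∞ + (4, 3) = (4, 3) (identity).

(4, 3)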